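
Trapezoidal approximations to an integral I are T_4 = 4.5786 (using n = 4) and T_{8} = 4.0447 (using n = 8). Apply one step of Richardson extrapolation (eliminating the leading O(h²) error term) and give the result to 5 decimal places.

R = (4·T_{8} − T_4) / 3 = (4·4.0447 − 4.5786)/3 = (11.6002)/3 = 3.86673.

3.86673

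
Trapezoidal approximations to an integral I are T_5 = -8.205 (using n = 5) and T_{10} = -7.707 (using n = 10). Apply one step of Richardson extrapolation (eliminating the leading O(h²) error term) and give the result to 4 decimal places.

-7.5410

R = (4·T_{10} − T_5) / 3 = (4·(-7.707) − (-8.205))/3 = (-22.623)/3 = -7.5410.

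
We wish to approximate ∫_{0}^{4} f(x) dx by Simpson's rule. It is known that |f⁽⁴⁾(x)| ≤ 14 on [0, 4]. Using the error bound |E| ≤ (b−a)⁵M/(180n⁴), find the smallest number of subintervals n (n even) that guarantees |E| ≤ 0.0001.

30

Need 14336/(180n⁴) ≤ 0.0001.
n⁴ ≥ 14336/(180·0.0001) = 796444 ⇒ n ≥ 29.8737, so the smallest even n is 30. (n must be even for Simpson's rule.)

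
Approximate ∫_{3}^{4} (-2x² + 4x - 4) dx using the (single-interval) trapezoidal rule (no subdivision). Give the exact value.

T = (b−a)/2 · [f(3) + f(4)] = 0.5·[(-10) + (-20)] = -15.

-15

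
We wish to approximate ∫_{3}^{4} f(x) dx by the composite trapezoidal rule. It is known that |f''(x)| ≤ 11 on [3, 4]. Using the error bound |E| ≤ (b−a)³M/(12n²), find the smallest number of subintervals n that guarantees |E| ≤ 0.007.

Need 11/(12n²) ≤ 0.007.
n² ≥ 11/(12·0.007) = 130.952 ⇒ n ≥ 11.4434, so the smallest n is 12.

12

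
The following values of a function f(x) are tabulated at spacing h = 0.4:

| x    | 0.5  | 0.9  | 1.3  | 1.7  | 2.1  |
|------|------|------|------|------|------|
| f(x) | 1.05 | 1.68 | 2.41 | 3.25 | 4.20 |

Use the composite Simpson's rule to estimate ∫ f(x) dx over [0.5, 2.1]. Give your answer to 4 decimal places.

h = 0.4, n = 4.
(h/3)·[y₀ + 4y₁ + 2y₂ + 4y₃ + y₄] = 0.133333·(29.79) = 3.9720.

3.9720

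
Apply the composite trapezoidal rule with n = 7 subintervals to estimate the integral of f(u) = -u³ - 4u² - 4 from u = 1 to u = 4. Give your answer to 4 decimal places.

h = (4 − 1)/7 = 0.428571.
Nodes u₀,…,u₇ = 1, 1.428571, 1.857143, 2.285714, 2.714286, 3.142857, 3.571429, 4.
f(u) = -u³ - 4u² - 4: f₀=-9, f₁=-15.078717, f₂=-24.201166, f₃=-36.839650, f₄=-53.466472, f₅=-74.553936, f₆=-100.574344, f₇=-132.
(h/2)·[f₀ + 2f₁ + 2f₂ + 2f₃ + 2f₄ + 2f₅ + 2f₆ + f₇] = 0.214286·(-750.428571) = -160.8061.

-160.8061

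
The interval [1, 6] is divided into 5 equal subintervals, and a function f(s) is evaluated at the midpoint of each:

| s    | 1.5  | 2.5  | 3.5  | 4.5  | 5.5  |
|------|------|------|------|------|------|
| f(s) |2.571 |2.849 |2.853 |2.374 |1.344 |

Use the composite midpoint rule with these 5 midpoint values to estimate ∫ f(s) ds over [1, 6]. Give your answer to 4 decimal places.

h = 1, n = 5.
h·[y(m₁) + y(m₂) + y(m₃) + y(m₄) + y(m₅)] = 1·(11.991) = 11.9910.

11.9910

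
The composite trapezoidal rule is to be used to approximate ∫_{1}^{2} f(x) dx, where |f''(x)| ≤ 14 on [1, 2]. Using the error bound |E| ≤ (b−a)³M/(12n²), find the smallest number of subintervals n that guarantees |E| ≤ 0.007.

Need 14/(12n²) ≤ 0.007.
n² ≥ 14/(12·0.007) = 166.667 ⇒ n ≥ 12.9099, so the smallest n is 13.

13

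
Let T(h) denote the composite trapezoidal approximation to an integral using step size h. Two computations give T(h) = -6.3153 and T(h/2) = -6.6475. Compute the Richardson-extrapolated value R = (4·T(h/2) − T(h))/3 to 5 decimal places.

R = (4·T(h/2) − T(h)) / 3 = (4·(-6.6475) − (-6.3153))/3 = (-20.2747)/3 = -6.75823.

-6.75823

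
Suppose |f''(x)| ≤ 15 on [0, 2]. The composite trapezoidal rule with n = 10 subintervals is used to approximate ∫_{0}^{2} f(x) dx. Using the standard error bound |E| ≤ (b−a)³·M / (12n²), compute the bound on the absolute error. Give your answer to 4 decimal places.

0.1000

|E| ≤ (2)³·15 / (12·10²) = 120/1200 = 0.1000.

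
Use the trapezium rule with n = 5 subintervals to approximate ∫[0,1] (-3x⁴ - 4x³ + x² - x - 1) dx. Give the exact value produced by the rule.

-2.83984

h = (1 − 0)/5 = 0.2.
Nodes x₀,…,x₅ = 0, 0.2, 0.4, 0.6, 0.8, 1.
f(x) = -3x⁴ - 4x³ + x² - x - 1: f₀=-1, f₁=-1.1968, f₂=-1.5728, f₃=-2.4928, f₄=-4.4368, f₅=-8.
(h/2)·[f₀ + 2f₁ + 2f₂ + 2f₃ + 2f₄ + f₅] = 0.1·(-28.3984) = -2.83984.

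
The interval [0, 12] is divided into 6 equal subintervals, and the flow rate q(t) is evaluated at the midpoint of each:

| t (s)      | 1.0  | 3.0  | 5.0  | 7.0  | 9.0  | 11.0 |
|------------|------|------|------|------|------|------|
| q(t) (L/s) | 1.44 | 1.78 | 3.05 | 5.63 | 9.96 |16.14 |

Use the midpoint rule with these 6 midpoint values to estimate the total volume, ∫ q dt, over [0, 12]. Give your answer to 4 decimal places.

76.0000

h = 2, n = 6.
h·[y(m₁) + y(m₂) + y(m₃) + y(m₄) + y(m₅) + y(m₆)] = 2·(38.00) = 76.0000.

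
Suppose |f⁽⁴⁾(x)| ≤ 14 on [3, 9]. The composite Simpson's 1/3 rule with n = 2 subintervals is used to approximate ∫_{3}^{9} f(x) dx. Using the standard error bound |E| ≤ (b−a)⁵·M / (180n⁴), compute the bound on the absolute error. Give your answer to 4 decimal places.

|E| ≤ (6)⁵·14 / (180·2⁴) = 108864/2880 = 37.8000.

37.8000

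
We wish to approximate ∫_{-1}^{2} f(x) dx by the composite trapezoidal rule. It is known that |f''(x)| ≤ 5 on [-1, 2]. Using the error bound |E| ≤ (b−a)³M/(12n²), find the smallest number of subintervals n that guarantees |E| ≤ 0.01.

Need 135/(12n²) ≤ 0.01.
n² ≥ 135/(12·0.01) = 1125 ⇒ n ≥ 33.5410, so the smallest n is 34.

34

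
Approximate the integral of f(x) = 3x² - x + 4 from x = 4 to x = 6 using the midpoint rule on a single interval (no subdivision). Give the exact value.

148

M = (b−a)·f(5) = 2·(74) = 148.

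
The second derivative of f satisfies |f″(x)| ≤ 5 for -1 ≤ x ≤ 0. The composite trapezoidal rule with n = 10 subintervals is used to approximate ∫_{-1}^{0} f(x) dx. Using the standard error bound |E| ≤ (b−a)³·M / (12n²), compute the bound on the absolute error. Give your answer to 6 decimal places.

0.004167

|E| ≤ (1)³·5 / (12·10²) = 5/1200 = 0.004167.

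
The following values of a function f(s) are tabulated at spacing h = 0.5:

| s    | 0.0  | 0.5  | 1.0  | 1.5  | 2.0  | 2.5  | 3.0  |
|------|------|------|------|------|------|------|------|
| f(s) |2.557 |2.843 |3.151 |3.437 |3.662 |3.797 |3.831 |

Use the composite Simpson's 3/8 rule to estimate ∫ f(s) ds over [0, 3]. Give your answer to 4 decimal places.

h = 0.5, n = 6.
(3h/8)·[y₀ + 3y₁ + 3y₂ + 2y₃ + 3y₄ + 3y₅ + y₆] = 0.1875·(53.621) = 10.0539.

10.0539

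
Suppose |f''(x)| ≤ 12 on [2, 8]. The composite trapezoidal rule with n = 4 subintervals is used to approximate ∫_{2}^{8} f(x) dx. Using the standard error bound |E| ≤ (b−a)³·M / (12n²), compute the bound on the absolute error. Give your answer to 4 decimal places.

13.5000

|E| ≤ (6)³·12 / (12·4²) = 2592/192 = 13.5000.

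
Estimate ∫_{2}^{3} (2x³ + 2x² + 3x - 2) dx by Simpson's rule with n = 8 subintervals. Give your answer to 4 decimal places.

50.6667

h = (3 − 2)/8 = 0.125.
Nodes x₀,…,x₈ = 2, 2.125, 2.25, 2.375, 2.5, 2.625, 2.75, 2.875, 3.
f(x) = 2x³ + 2x² + 3x - 2: f₀=28, f₁=32.59765625, f₂=37.65625, f₃=43.19921875, f₄=49.25, f₅=55.83203125, f₆=62.96875, f₇=70.68359375, f₈=79.
(h/3)·[f₀ + 4f₁ + 2f₂ + 4f₃ + 2f₄ + 4f₅ + 2f₆ + 4f₇ + f₈] = 0.041667·(1216) = 50.6667.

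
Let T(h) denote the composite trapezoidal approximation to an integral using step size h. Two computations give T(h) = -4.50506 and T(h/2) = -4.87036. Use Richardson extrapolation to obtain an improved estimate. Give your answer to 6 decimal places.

-4.992127

R = (4·T(h/2) − T(h)) / 3 = (4·(-4.87036) − (-4.50506))/3 = (-14.97638)/3 = -4.992127.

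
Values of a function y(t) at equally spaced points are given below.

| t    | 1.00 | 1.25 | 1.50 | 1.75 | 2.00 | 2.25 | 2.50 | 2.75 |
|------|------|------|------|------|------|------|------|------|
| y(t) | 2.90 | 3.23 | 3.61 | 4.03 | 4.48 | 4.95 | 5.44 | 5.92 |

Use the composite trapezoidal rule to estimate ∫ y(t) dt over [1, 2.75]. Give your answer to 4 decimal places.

h = 0.25, n = 7.
(h/2)·[y₀ + 2y₁ + 2y₂ + 2y₃ + 2y₄ + 2y₅ + 2y₆ + y₇] = 0.125·(60.30) = 7.5375.

7.5375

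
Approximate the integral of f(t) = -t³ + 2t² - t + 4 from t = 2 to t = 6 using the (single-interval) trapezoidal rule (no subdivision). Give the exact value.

-288

T = (b−a)/2 · [f(2) + f(6)] = 2·[2 + (-146)] = -288.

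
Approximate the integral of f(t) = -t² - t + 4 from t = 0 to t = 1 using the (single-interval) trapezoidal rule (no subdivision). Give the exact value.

T = (b−a)/2 · [f(0) + f(1)] = 0.5·[4 + 2] = 3.

3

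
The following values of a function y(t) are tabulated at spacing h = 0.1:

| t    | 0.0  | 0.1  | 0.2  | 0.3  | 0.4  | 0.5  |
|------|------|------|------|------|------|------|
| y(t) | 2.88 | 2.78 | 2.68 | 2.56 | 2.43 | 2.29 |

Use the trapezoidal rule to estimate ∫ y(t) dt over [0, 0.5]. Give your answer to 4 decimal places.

h = 0.1, n = 5.
(h/2)·[y₀ + 2y₁ + 2y₂ + 2y₃ + 2y₄ + y₅] = 0.05·(26.07) = 1.3035.

1.3035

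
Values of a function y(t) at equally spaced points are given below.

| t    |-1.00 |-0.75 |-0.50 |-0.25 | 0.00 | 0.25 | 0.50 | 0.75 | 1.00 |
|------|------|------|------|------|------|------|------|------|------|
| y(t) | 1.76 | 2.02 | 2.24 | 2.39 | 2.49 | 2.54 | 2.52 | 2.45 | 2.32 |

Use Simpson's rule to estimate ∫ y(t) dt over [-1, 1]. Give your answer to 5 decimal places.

h = 0.25, n = 8.
(h/3)·[y₀ + 4y₁ + 2y₂ + 4y₃ + 2y₄ + 4y₅ + 2y₆ + 4y₇ + y₈] = 0.083333·(56.18) = 4.68167.

4.68167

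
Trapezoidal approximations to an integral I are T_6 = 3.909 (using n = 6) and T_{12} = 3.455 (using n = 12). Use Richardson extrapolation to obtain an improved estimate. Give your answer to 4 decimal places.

R = (4·T_{12} − T_6) / 3 = (4·3.455 − 3.909)/3 = (9.911)/3 = 3.3037.

3.3037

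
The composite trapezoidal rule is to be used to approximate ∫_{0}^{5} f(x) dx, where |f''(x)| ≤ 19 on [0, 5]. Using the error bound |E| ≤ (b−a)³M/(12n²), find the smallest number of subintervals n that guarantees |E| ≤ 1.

Need 2375/(12n²) ≤ 1.
n² ≥ 2375/(12·1) = 197.917 ⇒ n ≥ 14.0683, so the smallest n is 15.

15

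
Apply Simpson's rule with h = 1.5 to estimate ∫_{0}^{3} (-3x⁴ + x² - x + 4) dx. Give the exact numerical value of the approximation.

-135.375

h = (3 − 0)/2 = 1.5.
Nodes x₀,…,x₂ = 0, 1.5, 3.
f(x) = -3x⁴ + x² - x + 4: f₀=4, f₁=-10.4375, f₂=-233.
(h/3)·[f₀ + 4f₁ + f₂] = 0.5·(-270.75) = -135.375.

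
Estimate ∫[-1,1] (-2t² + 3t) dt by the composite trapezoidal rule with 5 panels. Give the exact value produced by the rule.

h = (1 − (-1))/5 = 0.4.
Nodes t₀,…,t₅ = -1, -0.6, -0.2, 0.2, 0.6, 1.
f(t) = -2t² + 3t: f₀=-5, f₁=-2.52, f₂=-0.68, f₃=0.52, f₄=1.08, f₅=1.
(h/2)·[f₀ + 2f₁ + 2f₂ + 2f₃ + 2f₄ + f₅] = 0.2·(-7.2) = -1.44.

-1.44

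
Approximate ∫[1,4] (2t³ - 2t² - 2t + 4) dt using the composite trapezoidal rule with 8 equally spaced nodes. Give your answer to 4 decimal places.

83.6939

h = (4 − 1)/7 = 0.428571.
Nodes t₀,…,t₇ = 1, 1.428571, 1.857143, 2.285714, 2.714286, 3.142857, 3.571429, 4.
f(t) = 2t³ - 2t² - 2t + 4: f₀=2, f₁=2.892128, f₂=6.198251, f₃=12.862974, f₄=23.830904, f₅=40.046647, f₆=62.454810, f₇=92.
(h/2)·[f₀ + 2f₁ + 2f₂ + 2f₃ + 2f₄ + 2f₅ + 2f₆ + f₇] = 0.214286·(390.571429) = 83.6939.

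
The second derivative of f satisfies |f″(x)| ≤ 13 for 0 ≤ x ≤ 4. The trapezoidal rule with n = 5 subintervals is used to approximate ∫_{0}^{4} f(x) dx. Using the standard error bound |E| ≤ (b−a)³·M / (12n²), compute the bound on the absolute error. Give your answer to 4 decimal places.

2.7733

|E| ≤ (4)³·13 / (12·5²) = 832/300 = 2.7733.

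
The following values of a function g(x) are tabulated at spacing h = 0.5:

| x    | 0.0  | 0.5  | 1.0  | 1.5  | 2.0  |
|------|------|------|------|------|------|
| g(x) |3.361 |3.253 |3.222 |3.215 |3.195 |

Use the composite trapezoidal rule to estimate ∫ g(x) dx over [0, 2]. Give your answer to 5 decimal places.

6.48400

h = 0.5, n = 4.
(h/2)·[y₀ + 2y₁ + 2y₂ + 2y₃ + y₄] = 0.25·(25.936) = 6.48400.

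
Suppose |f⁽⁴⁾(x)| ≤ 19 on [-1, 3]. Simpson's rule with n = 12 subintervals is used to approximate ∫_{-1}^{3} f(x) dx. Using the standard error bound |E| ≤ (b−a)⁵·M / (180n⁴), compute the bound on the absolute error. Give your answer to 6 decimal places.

0.005213

|E| ≤ (4)⁵·19 / (180·12⁴) = 19456/3732480 = 0.005213.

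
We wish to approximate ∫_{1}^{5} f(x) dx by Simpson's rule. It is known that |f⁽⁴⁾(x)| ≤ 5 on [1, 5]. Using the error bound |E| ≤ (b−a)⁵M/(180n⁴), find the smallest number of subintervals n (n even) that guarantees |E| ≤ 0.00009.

Need 5120/(180n⁴) ≤ 0.00009.
n⁴ ≥ 5120/(180·0.00009) = 316049 ⇒ n ≥ 23.7104, so the smallest even n is 24. (n must be even for Simpson's rule.)

24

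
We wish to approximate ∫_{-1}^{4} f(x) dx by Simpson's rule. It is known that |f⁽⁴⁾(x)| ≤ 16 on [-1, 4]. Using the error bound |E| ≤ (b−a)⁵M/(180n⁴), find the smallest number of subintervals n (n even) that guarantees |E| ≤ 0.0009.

24

Need 50000/(180n⁴) ≤ 0.0009.
n⁴ ≥ 50000/(180·0.0009) = 308642 ⇒ n ≥ 23.5702, so the smallest even n is 24. (n must be even for Simpson's rule.)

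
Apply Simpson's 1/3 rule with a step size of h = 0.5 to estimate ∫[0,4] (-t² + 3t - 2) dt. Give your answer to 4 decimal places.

-5.3333

h = (4 − 0)/8 = 0.5.
Nodes t₀,…,t₈ = 0, 0.5, 1, 1.5, 2, 2.5, 3, 3.5, 4.
f(t) = -t² + 3t - 2: f₀=-2, f₁=-0.75, f₂=0, f₃=0.25, f₄=0, f₅=-0.75, f₆=-2, f₇=-3.75, f₈=-6.
(h/3)·[f₀ + 4f₁ + 2f₂ + 4f₃ + 2f₄ + 4f₅ + 2f₆ + 4f₇ + f₈] = 0.166667·(-32) = -5.3333.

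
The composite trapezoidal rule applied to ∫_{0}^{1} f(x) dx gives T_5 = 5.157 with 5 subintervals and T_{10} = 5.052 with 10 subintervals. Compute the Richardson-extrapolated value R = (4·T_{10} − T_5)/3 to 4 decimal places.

5.0170

R = (4·T_{10} − T_5) / 3 = (4·5.052 − 5.157)/3 = (15.051)/3 = 5.0170.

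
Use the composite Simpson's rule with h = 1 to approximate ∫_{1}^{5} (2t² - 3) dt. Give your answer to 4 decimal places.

h = (5 − 1)/4 = 1.
Nodes t₀,…,t₄ = 1, 2, 3, 4, 5.
f(t) = 2t² - 3: f₀=-1, f₁=5, f₂=15, f₃=29, f₄=47.
(h/3)·[f₀ + 4f₁ + 2f₂ + 4f₃ + f₄] = 0.333333·(212) = 70.6667.

70.6667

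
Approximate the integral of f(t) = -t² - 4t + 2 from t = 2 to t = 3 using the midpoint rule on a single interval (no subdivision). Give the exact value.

M = (b−a)·f(2.5) = 1·(-14.25) = -14.25.

-14.25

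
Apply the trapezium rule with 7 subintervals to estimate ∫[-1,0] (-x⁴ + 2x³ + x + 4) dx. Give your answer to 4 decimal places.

2.7830

h = (0 − (-1))/7 = 0.142857.
Nodes x₀,…,x₇ = -1, -0.857143, -0.714286, -0.571429, -0.428571, -0.285714, -0.142857, 0.
f(x) = -x⁴ + 2x³ + x + 4: f₀=0, f₁=1.343607, f₂=2.296543, f₃=2.948771, f₄=3.380258, f₅=3.660975, f₆=3.850895, f₇=4.
(h/2)·[f₀ + 2f₁ + 2f₂ + 2f₃ + 2f₄ + 2f₅ + 2f₆ + f₇] = 0.071429·(38.962099) = 2.7830.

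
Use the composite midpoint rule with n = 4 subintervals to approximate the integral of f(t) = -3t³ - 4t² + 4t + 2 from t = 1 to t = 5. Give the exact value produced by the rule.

h = (5 − 1)/4 = 1.
Midpoints m₁,…,m₄ = 1.5, 2.5, 3.5, 4.5.
f(m₁)=-11.125, f(m₂)=-59.875, f(m₃)=-161.625, f(m₄)=-334.375.
h·[f(m₁) + f(m₂) + f(m₃) + f(m₄)] = 1·(-567) = -567.

-567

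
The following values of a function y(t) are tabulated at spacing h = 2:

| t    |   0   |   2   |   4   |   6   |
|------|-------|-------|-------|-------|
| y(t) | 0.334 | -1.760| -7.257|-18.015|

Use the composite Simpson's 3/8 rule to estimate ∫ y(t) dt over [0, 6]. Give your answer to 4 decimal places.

h = 2, n = 3.
(3h/8)·[y₀ + 3y₁ + 3y₂ + y₃] = 0.75·(-44.732) = -33.5490.

-33.5490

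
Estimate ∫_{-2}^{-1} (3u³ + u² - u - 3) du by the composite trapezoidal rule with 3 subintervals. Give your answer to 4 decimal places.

h = (-1 − (-2))/3 = 0.333333.
Nodes u₀,…,u₃ = -2, -1.666667, -1.333333, -1.
f(u) = 3u³ + u² - u - 3: f₀=-21, f₁=-12.444444, f₂=-7, f₃=-4.
(h/2)·[f₀ + 2f₁ + 2f₂ + f₃] = 0.166667·(-63.888889) = -10.6481.

-10.6481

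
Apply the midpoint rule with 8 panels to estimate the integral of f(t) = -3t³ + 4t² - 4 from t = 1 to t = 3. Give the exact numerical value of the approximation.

-33.1875

h = (3 − 1)/8 = 0.25.
Midpoints m₁,…,m₈ = 1.125, 1.375, 1.625, 1.875, 2.125, 2.375, 2.625, 2.875.
f(m₁)=-3.208984375, f(m₂)=-4.236328125, f(m₃)=-6.310546875, f(m₄)=-9.712890625, f(m₅)=-14.724609375, f(m₆)=-21.626953125, f(m₇)=-30.701171875, f(m₈)=-42.228515625.
h·[f(m₁) + f(m₂) + f(m₃) + f(m₄) + f(m₅) + f(m₆) + f(m₇) + f(m₈)] = 0.25·(-132.75) = -33.1875.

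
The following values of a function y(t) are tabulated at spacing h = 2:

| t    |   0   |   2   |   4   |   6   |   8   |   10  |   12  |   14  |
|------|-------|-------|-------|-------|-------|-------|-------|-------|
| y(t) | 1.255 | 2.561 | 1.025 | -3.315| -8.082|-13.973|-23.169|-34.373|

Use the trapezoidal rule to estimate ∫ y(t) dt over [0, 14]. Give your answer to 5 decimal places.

h = 2, n = 7.
(h/2)·[y₀ + 2y₁ + 2y₂ + 2y₃ + 2y₄ + 2y₅ + 2y₆ + y₇] = 1·(-123.024) = -123.02400.

-123.02400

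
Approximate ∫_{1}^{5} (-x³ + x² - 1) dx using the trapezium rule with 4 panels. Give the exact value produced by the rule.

-124

h = (5 − 1)/4 = 1.
Nodes x₀,…,x₄ = 1, 2, 3, 4, 5.
f(x) = -x³ + x² - 1: f₀=-1, f₁=-5, f₂=-19, f₃=-49, f₄=-101.
(h/2)·[f₀ + 2f₁ + 2f₂ + 2f₃ + f₄] = 0.5·(-248) = -124.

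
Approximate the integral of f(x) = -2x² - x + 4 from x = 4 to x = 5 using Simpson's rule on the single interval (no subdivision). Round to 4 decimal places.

-41.1667

S = (b−a)/6 · [f(4) + 4f(4.5) + f(5)] = 0.166667·[(-32) + 4·(-41) + (-51)] = -41.1667.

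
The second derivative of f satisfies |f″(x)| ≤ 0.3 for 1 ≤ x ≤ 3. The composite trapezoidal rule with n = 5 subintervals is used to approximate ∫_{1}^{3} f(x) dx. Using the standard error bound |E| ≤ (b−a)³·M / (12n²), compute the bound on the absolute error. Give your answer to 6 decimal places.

0.008000

|E| ≤ (2)³·0.3 / (12·5²) = 2.4/300 = 0.008000.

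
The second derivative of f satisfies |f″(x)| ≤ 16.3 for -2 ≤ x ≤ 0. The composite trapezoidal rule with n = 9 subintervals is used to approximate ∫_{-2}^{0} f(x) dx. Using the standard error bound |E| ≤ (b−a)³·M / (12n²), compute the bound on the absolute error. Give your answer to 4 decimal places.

0.1342

|E| ≤ (2)³·16.3 / (12·9²) = 130.4/972 = 0.1342.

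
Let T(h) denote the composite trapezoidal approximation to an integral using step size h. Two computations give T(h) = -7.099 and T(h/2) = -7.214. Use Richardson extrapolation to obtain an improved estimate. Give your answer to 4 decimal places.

R = (4·T(h/2) − T(h)) / 3 = (4·(-7.214) − (-7.099))/3 = (-21.757)/3 = -7.2523.

-7.2523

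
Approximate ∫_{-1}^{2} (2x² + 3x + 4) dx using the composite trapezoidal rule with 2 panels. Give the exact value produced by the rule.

h = (2 − (-1))/2 = 1.5.
Nodes x₀,…,x₂ = -1, 0.5, 2.
f(x) = 2x² + 3x + 4: f₀=3, f₁=6, f₂=18.
(h/2)·[f₀ + 2f₁ + f₂] = 0.75·(33) = 24.75.

24.75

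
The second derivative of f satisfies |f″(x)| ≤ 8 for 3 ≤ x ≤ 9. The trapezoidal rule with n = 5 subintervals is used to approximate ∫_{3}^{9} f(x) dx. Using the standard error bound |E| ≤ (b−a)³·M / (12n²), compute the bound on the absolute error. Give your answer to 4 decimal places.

|E| ≤ (6)³·8 / (12·5²) = 1728/300 = 5.7600.

5.7600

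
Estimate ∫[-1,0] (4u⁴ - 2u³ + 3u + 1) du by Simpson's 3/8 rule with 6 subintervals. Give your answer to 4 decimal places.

h = (0 − (-1))/6 = 0.166667.
Nodes u₀,…,u₆ = -1, -0.833333, -0.666667, -0.5, -0.333333, -0.166667, 0.
f(u) = 4u⁴ - 2u³ + 3u + 1: f₀=4, f₁=1.586420, f₂=0.382716, f₃=0, f₄=0.123457, f₅=0.512346, f₆=1.
(3h/8)·[f₀ + 3f₁ + 3f₂ + 2f₃ + 3f₄ + 3f₅ + f₆] = 0.0625·(12.814815) = 0.8009.

0.8009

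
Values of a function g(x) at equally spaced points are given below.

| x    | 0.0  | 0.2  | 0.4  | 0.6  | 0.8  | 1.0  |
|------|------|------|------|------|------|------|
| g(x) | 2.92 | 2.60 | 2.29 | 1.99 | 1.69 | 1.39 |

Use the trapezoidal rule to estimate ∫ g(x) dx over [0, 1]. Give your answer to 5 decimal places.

2.14500

h = 0.2, n = 5.
(h/2)·[y₀ + 2y₁ + 2y₂ + 2y₃ + 2y₄ + y₅] = 0.1·(21.45) = 2.14500.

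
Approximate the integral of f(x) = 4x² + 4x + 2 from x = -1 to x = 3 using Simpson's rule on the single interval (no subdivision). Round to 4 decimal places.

61.3333

S = (b−a)/6 · [f(-1) + 4f(1) + f(3)] = 0.666667·[2 + 4·10 + 50] = 61.3333.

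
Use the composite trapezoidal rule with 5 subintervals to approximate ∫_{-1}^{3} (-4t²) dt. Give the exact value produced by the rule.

-39.04

h = (3 − (-1))/5 = 0.8.
Nodes t₀,…,t₅ = -1, -0.2, 0.6, 1.4, 2.2, 3.
f(t) = -4t²: f₀=-4, f₁=-0.16, f₂=-1.44, f₃=-7.84, f₄=-19.36, f₅=-36.
(h/2)·[f₀ + 2f₁ + 2f₂ + 2f₃ + 2f₄ + f₅] = 0.4·(-97.6) = -39.04.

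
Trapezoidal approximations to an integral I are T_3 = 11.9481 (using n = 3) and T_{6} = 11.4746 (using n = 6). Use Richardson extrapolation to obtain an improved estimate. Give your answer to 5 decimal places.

11.31677

R = (4·T_{6} − T_3) / 3 = (4·11.4746 − 11.9481)/3 = (33.9503)/3 = 11.31677.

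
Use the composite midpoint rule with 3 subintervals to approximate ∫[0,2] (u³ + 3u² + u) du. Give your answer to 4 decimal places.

13.5556

h = (2 − 0)/3 = 0.666667.
Midpoints m₁,…,m₃ = 0.333333, 1, 1.666667.
f(m₁)=0.703704, f(m₂)=5, f(m₃)=14.629630.
h·[f(m₁) + f(m₂) + f(m₃)] = 0.666667·(20.333333) = 13.5556.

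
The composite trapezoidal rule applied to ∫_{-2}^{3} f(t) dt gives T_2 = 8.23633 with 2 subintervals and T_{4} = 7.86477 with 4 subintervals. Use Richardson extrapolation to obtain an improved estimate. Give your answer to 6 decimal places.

R = (4·T_{4} − T_2) / 3 = (4·7.86477 − 8.23633)/3 = (23.22275)/3 = 7.740917.

7.740917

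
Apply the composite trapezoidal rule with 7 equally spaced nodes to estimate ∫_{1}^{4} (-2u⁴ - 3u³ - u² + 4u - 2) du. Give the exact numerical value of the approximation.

-610.875

h = (4 − 1)/6 = 0.5.
Nodes u₀,…,u₆ = 1, 1.5, 2, 2.5, 3, 3.5, 4.
f(u) = -2u⁴ - 3u³ - u² + 4u - 2: f₀=-4, f₁=-18.5, f₂=-54, f₃=-123.25, f₄=-242, f₅=-429, f₆=-706.
(h/2)·[f₀ + 2f₁ + 2f₂ + 2f₃ + 2f₄ + 2f₅ + f₆] = 0.25·(-2443.5) = -610.875.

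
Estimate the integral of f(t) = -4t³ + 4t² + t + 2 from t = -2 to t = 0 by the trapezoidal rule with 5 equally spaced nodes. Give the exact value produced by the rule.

30

h = (0 − (-2))/4 = 0.5.
Nodes t₀,…,t₄ = -2, -1.5, -1, -0.5, 0.
f(t) = -4t³ + 4t² + t + 2: f₀=48, f₁=23, f₂=9, f₃=3, f₄=2.
(h/2)·[f₀ + 2f₁ + 2f₂ + 2f₃ + f₄] = 0.25·(120) = 30.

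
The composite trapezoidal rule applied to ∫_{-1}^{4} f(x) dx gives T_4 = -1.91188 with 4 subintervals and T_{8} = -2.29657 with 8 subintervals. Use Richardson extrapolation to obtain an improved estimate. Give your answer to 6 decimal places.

R = (4·T_{8} − T_4) / 3 = (4·(-2.29657) − (-1.91188))/3 = (-7.27440)/3 = -2.424800.

-2.424800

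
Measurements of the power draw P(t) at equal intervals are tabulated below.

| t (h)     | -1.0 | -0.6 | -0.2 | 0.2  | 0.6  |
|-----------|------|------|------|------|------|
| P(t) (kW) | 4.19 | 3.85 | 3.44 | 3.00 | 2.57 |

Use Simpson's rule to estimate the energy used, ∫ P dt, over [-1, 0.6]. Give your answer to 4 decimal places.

5.4720

h = 0.4, n = 4.
(h/3)·[y₀ + 4y₁ + 2y₂ + 4y₃ + y₄] = 0.133333·(41.04) = 5.4720.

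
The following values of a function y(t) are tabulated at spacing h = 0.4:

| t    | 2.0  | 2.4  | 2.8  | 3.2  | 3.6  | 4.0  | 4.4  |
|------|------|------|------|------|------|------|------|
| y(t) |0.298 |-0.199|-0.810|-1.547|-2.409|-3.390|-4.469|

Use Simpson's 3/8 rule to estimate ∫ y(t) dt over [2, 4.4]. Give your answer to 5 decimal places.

h = 0.4, n = 6.
(3h/8)·[y₀ + 3y₁ + 3y₂ + 2y₃ + 3y₄ + 3y₅ + y₆] = 0.15·(-27.689) = -4.15335.

-4.15335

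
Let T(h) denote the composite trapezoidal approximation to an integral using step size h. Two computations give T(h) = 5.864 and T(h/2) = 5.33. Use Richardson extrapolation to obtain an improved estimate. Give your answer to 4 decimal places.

R = (4·T(h/2) − T(h)) / 3 = (4·5.33 − 5.864)/3 = (15.456)/3 = 5.1520.

5.1520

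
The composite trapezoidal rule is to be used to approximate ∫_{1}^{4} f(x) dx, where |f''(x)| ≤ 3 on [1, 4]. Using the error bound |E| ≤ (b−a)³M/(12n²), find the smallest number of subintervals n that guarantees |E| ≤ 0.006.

Need 81/(12n²) ≤ 0.006.
n² ≥ 81/(12·0.006) = 1125 ⇒ n ≥ 33.5410, so the smallest n is 34.

34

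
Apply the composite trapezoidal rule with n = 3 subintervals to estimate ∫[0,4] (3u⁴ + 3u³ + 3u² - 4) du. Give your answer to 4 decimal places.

991.8025

h = (4 − 0)/3 = 1.333333.
Nodes u₀,…,u₃ = 0, 1.333333, 2.666667, 4.
f(u) = 3u⁴ + 3u³ + 3u² - 4: f₀=-4, f₁=17.925926, f₂=225.925926, f₃=1004.
(h/2)·[f₀ + 2f₁ + 2f₂ + f₃] = 0.666667·(1487.703704) = 991.8025.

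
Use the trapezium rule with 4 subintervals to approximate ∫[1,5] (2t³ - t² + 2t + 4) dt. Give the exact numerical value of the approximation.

h = (5 − 1)/4 = 1.
Nodes t₀,…,t₄ = 1, 2, 3, 4, 5.
f(t) = 2t³ - t² + 2t + 4: f₀=7, f₁=20, f₂=55, f₃=124, f₄=239.
(h/2)·[f₀ + 2f₁ + 2f₂ + 2f₃ + f₄] = 0.5·(644) = 322.

322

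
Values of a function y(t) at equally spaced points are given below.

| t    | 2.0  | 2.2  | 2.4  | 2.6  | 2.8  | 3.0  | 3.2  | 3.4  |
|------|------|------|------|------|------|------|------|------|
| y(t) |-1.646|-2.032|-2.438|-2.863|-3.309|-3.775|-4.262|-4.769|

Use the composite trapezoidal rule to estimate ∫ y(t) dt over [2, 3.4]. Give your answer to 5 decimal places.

-4.37730

h = 0.2, n = 7.
(h/2)·[y₀ + 2y₁ + 2y₂ + 2y₃ + 2y₄ + 2y₅ + 2y₆ + y₇] = 0.1·(-43.773) = -4.37730.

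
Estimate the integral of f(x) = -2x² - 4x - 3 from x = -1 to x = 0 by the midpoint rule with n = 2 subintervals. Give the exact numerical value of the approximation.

-1.625

h = (0 − (-1))/2 = 0.5.
Midpoints m₁,…,m₂ = -0.75, -0.25.
f(m₁)=-1.125, f(m₂)=-2.125.
h·[f(m₁) + f(m₂)] = 0.5·(-3.25) = -1.625.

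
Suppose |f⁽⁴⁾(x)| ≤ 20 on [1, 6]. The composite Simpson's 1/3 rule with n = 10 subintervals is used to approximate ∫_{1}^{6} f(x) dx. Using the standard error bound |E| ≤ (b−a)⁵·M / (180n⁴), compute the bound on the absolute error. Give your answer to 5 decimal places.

|E| ≤ (5)⁵·20 / (180·10⁴) = 62500/1800000 = 0.03472.

0.03472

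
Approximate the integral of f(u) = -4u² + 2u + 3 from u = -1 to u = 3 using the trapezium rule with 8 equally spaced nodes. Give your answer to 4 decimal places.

-18.2041

h = (3 − (-1))/7 = 0.571429.
Nodes u₀,…,u₇ = -1, -0.428571, 0.142857, 0.714286, 1.285714, 1.857143, 2.428571, 3.
f(u) = -4u² + 2u + 3: f₀=-3, f₁=1.408163, f₂=3.204082, f₃=2.387755, f₄=-1.040816, f₅=-7.081633, f₆=-15.734694, f₇=-27.
(h/2)·[f₀ + 2f₁ + 2f₂ + 2f₃ + 2f₄ + 2f₅ + 2f₆ + f₇] = 0.285714·(-63.714286) = -18.2041.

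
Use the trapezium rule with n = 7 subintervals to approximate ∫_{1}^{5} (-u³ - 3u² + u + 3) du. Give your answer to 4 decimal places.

h = (5 − 1)/7 = 0.571429.
Nodes u₀,…,u₇ = 1, 1.571429, 2.142857, 2.714286, 3.285714, 3.857143, 4.428571, 5.
f(u) = -u³ - 3u² + u + 3: f₀=0, f₁=-6.717201, f₂=-18.472303, f₃=-36.384840, f₄=-61.574344, f₅=-95.160350, f₆=-138.262391, f₇=-192.
(h/2)·[f₀ + 2f₁ + 2f₂ + 2f₃ + 2f₄ + 2f₅ + 2f₆ + f₇] = 0.285714·(-905.142857) = -258.6122.

-258.6122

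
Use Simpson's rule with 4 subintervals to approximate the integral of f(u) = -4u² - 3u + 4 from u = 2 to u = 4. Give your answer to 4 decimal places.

-84.6667

h = (4 − 2)/4 = 0.5.
Nodes u₀,…,u₄ = 2, 2.5, 3, 3.5, 4.
f(u) = -4u² - 3u + 4: f₀=-18, f₁=-28.5, f₂=-41, f₃=-55.5, f₄=-72.
(h/3)·[f₀ + 4f₁ + 2f₂ + 4f₃ + f₄] = 0.166667·(-508) = -84.6667.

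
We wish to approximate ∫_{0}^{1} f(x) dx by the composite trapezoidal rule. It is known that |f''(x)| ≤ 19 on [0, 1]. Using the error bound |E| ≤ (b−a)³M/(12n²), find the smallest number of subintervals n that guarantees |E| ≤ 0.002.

29

Need 19/(12n²) ≤ 0.002.
n² ≥ 19/(12·0.002) = 791.667 ⇒ n ≥ 28.1366, so the smallest n is 29.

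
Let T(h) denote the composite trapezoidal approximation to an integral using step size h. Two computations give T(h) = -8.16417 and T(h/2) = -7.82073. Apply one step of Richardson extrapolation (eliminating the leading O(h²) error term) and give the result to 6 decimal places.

R = (4·T(h/2) − T(h)) / 3 = (4·(-7.82073) − (-8.16417))/3 = (-23.11875)/3 = -7.706250.

-7.706250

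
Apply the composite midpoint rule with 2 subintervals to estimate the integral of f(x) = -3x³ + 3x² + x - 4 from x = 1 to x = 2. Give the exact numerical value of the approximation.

-6.53125

h = (2 − 1)/2 = 0.5.
Midpoints m₁,…,m₂ = 1.25, 1.75.
f(m₁)=-3.921875, f(m₂)=-9.140625.
h·[f(m₁) + f(m₂)] = 0.5·(-13.0625) = -6.53125.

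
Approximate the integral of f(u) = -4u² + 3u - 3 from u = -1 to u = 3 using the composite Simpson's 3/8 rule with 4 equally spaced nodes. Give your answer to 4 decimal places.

-37.3333

h = (3 − (-1))/3 = 1.333333.
Nodes u₀,…,u₃ = -1, 0.333333, 1.666667, 3.
f(u) = -4u² + 3u - 3: f₀=-10, f₁=-2.444444, f₂=-9.111111, f₃=-30.
(3h/8)·[f₀ + 3f₁ + 3f₂ + f₃] = 0.5·(-74.666667) = -37.3333.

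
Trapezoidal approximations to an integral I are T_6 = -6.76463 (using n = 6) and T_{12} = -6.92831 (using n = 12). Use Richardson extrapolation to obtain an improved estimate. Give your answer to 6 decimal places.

-6.982870

R = (4·T_{12} − T_6) / 3 = (4·(-6.92831) − (-6.76463))/3 = (-20.94861)/3 = -6.982870.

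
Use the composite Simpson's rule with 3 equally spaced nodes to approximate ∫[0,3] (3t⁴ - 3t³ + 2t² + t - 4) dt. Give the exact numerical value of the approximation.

h = (3 − 0)/2 = 1.5.
Nodes t₀,…,t₂ = 0, 1.5, 3.
f(t) = 3t⁴ - 3t³ + 2t² + t - 4: f₀=-4, f₁=7.0625, f₂=179.
(h/3)·[f₀ + 4f₁ + f₂] = 0.5·(203.25) = 101.625.

101.625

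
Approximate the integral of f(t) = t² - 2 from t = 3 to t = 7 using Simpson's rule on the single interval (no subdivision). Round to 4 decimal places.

97.3333

S = (b−a)/6 · [f(3) + 4f(5) + f(7)] = 0.666667·[7 + 4·23 + 47] = 97.3333.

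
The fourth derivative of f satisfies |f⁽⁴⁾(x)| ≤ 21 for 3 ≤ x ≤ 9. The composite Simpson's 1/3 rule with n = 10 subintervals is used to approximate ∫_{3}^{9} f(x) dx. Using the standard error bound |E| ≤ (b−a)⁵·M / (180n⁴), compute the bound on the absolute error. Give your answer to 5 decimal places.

0.09072

|E| ≤ (6)⁵·21 / (180·10⁴) = 163296/1800000 = 0.09072.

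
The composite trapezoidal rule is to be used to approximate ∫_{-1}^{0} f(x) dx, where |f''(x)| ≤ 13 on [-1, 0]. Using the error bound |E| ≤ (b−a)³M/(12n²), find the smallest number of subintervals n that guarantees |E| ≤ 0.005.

Need 13/(12n²) ≤ 0.005.
n² ≥ 13/(12·0.005) = 216.667 ⇒ n ≥ 14.7196, so the smallest n is 15.

15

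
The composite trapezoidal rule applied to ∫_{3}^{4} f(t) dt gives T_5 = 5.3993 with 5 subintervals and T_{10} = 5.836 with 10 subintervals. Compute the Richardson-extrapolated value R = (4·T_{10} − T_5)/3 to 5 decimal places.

R = (4·T_{10} − T_5) / 3 = (4·5.836 − 5.3993)/3 = (17.9447)/3 = 5.98157.

5.98157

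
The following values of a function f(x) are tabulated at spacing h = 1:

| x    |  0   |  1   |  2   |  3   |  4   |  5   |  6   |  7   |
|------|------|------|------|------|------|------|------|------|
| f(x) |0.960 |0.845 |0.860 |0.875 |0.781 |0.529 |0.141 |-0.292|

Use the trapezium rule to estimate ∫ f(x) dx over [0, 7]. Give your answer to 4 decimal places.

h = 1, n = 7.
(h/2)·[y₀ + 2y₁ + 2y₂ + 2y₃ + 2y₄ + 2y₅ + 2y₆ + y₇] = 0.5·(8.730) = 4.3650.

4.3650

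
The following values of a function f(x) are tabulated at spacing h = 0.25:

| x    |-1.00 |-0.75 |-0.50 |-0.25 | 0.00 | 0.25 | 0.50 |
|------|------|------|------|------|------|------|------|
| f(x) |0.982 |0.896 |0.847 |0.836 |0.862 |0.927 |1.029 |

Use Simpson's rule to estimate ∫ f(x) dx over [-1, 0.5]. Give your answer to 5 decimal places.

1.33875

h = 0.25, n = 6.
(h/3)·[y₀ + 4y₁ + 2y₂ + 4y₃ + 2y₄ + 4y₅ + y₆] = 0.083333·(16.065) = 1.33875.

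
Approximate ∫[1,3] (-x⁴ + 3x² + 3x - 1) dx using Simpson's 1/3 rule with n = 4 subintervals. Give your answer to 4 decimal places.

h = (3 − 1)/4 = 0.5.
Nodes x₀,…,x₄ = 1, 1.5, 2, 2.5, 3.
f(x) = -x⁴ + 3x² + 3x - 1: f₀=4, f₁=5.1875, f₂=1, f₃=-13.8125, f₄=-46.
(h/3)·[f₀ + 4f₁ + 2f₂ + 4f₃ + f₄] = 0.166667·(-74.5) = -12.4167.

-12.4167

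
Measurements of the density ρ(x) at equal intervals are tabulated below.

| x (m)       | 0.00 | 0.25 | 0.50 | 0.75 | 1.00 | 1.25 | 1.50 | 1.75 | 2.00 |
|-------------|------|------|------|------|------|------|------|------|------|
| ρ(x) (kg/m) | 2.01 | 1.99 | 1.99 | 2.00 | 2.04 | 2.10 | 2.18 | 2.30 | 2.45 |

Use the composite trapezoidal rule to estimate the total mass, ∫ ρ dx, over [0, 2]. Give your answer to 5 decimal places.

4.20750

h = 0.25, n = 8.
(h/2)·[y₀ + 2y₁ + 2y₂ + 2y₃ + 2y₄ + 2y₅ + 2y₆ + 2y₇ + y₈] = 0.125·(33.66) = 4.20750.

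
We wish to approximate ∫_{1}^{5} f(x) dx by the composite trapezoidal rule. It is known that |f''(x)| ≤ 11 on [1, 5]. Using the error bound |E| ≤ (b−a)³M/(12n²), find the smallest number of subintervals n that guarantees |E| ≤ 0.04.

39

Need 704/(12n²) ≤ 0.04.
n² ≥ 704/(12·0.04) = 1466.67 ⇒ n ≥ 38.2971, so the smallest n is 39.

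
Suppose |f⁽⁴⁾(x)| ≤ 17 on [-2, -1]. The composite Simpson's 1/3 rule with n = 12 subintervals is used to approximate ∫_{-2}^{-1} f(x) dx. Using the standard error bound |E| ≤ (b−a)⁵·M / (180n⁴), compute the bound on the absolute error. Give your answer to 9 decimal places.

0.000004555

|E| ≤ (1)⁵·17 / (180·12⁴) = 17/3732480 = 0.000004555.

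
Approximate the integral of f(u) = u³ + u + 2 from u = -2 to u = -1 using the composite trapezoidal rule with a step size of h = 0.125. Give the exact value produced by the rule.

h = (-1 − (-2))/8 = 0.125.
Nodes u₀,…,u₈ = -2, -1.875, -1.75, -1.625, -1.5, -1.375, -1.25, -1.125, -1.
f(u) = u³ + u + 2: f₀=-8, f₁=-6.466796875, f₂=-5.109375, f₃=-3.916015625, f₄=-2.875, f₅=-1.974609375, f₆=-1.203125, f₇=-0.548828125, f₈=0.
(h/2)·[f₀ + 2f₁ + 2f₂ + 2f₃ + 2f₄ + 2f₅ + 2f₆ + 2f₇ + f₈] = 0.0625·(-52.1875) = -3.26171875.

-3.26171875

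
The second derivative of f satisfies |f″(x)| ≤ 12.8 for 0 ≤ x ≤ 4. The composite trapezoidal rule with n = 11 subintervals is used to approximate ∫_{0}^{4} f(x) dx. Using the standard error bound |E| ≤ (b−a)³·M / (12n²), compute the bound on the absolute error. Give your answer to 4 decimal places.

|E| ≤ (4)³·12.8 / (12·11²) = 819.2/1452 = 0.5642.

0.5642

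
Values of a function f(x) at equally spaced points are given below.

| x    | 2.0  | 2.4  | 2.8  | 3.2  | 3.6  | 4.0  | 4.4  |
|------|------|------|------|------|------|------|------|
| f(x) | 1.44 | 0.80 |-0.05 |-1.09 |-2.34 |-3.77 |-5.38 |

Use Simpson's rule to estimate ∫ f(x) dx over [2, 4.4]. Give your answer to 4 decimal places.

-3.3280

h = 0.4, n = 6.
(h/3)·[y₀ + 4y₁ + 2y₂ + 4y₃ + 2y₄ + 4y₅ + y₆] = 0.133333·(-24.96) = -3.3280.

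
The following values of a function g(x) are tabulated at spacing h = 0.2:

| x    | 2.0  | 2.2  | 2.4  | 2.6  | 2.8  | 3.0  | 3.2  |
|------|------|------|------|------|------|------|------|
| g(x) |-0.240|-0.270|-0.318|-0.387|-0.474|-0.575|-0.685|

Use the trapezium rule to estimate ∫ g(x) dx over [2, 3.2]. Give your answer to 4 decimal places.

-0.4973

h = 0.2, n = 6.
(h/2)·[y₀ + 2y₁ + 2y₂ + 2y₃ + 2y₄ + 2y₅ + y₆] = 0.1·(-4.973) = -0.4973.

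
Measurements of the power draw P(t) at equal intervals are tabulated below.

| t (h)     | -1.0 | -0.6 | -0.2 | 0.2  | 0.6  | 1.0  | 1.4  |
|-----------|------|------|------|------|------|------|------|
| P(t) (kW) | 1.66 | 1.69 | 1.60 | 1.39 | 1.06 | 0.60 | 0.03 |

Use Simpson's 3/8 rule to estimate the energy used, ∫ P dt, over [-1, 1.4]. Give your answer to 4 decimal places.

2.8980

h = 0.4, n = 6.
(3h/8)·[y₀ + 3y₁ + 3y₂ + 2y₃ + 3y₄ + 3y₅ + y₆] = 0.15·(19.32) = 2.8980.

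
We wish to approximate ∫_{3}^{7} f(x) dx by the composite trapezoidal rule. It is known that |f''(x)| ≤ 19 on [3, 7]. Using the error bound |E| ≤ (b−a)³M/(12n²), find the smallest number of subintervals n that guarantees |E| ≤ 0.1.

32

Need 1216/(12n²) ≤ 0.1.
n² ≥ 1216/(12·0.1) = 1013.33 ⇒ n ≥ 31.8329, so the smallest n is 32.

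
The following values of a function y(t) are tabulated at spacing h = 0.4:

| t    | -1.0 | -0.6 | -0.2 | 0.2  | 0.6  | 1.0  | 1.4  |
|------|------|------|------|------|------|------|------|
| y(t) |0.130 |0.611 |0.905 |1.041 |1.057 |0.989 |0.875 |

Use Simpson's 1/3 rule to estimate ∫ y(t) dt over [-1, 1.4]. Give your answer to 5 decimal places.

2.06573

h = 0.4, n = 6.
(h/3)·[y₀ + 4y₁ + 2y₂ + 4y₃ + 2y₄ + 4y₅ + y₆] = 0.133333·(15.493) = 2.06573.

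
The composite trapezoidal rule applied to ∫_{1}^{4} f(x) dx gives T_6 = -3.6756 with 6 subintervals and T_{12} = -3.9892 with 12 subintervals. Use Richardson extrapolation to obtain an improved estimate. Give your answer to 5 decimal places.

R = (4·T_{12} − T_6) / 3 = (4·(-3.9892) − (-3.6756))/3 = (-12.2812)/3 = -4.09373.

-4.09373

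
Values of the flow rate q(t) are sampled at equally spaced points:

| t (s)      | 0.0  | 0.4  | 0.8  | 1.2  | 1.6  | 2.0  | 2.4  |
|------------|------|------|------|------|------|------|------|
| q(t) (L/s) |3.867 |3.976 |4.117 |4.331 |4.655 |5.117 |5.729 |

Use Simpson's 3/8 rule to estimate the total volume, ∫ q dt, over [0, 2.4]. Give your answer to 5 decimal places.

10.77795

h = 0.4, n = 6.
(3h/8)·[y₀ + 3y₁ + 3y₂ + 2y₃ + 3y₄ + 3y₅ + y₆] = 0.15·(71.853) = 10.77795.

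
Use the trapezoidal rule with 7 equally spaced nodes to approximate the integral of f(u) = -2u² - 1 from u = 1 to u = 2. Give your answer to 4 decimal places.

h = (2 − 1)/6 = 0.166667.
Nodes u₀,…,u₆ = 1, 1.166667, 1.333333, 1.5, 1.666667, 1.833333, 2.
f(u) = -2u² - 1: f₀=-3, f₁=-3.722222, f₂=-4.555556, f₃=-5.5, f₄=-6.555556, f₅=-7.722222, f₆=-9.
(h/2)·[f₀ + 2f₁ + 2f₂ + 2f₃ + 2f₄ + 2f₅ + f₆] = 0.083333·(-68.111111) = -5.6759.

-5.6759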